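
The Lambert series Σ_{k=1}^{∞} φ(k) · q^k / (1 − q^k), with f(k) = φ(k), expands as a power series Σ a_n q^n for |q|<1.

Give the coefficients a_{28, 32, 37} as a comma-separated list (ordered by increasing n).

d|28:{1,2,4,7,14,28}  Σφ=1+1+2+6+6+12=28
n=32: 32·1 16·2 8·4 4·8 2·16 1·32  φ→[16+8+4+2+1+1]=32
q^37  k|37↦φ(k): 1:1 37:36  a_37=37

28, 32, 37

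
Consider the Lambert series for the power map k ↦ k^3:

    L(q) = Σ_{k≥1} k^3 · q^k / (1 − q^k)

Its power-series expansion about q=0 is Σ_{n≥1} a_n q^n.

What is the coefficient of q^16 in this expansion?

a_16 = 4681

n=16: 1·16 2·8 4·4 8·2 16·1  f→[1+8+64+512+4096]=4681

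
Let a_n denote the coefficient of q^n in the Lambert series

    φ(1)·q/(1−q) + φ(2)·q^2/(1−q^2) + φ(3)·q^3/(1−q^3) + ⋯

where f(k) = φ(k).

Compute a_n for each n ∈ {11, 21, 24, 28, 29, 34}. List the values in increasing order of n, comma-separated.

n=11: 1·11 11·1  φ→[1+10]=11
q^21  k|21↦φ(k): 21:12 7:6 3:2 1:1  a_21=21
q^24  k|24↦φ(k): 24:8 12:4 8:4 6:2 4:2 3:2 2:1 1:1  a_24=24
[q^28] φ(1)=1,φ(2)=1,φ(4)=2,φ(7)=6,φ(14)=6,φ(28)=12 ⇒ 28
q^29  k|29↦φ(k): 1:1 29:28  a_29=29
n=34: 1·34 2·17 17·2 34·1  φ→[1+1+16+16]=34

11, 21, 24, 28, 29, 34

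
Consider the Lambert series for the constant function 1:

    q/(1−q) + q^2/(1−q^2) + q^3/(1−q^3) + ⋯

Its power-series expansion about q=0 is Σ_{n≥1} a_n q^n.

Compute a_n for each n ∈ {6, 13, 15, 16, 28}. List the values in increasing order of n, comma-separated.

4, 2, 4, 5, 6

q^6  k|6↦f(k): 1:1 2:1 3:1 6:1  a_6=4
q^13  k|13↦f(k): 1:1 13:1  a_13=2
q^15  k|15↦f(k): 15:1 5:1 3:1 1:1  a_15=4
[q^16] f(16)=1,f(8)=1,f(4)=1,f(2)=1,f(1)=1 ⇒ 5
[q^28] f(28)=1,f(14)=1,f(7)=1,f(4)=1,f(2)=1,f(1)=1 ⇒ 6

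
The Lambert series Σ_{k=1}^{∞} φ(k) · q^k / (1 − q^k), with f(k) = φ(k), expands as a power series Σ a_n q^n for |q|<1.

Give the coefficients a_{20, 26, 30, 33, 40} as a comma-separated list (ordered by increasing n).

d|20:{20,10,5,4,2,1}  Σφ=8+4+4+2+1+1=20
n=26: 1·26 2·13 13·2 26·1  φ→[1+1+12+12]=26
d|30:{1,2,3,5,6,10,15,30}  Σφ=1+1+2+4+2+4+8+8=30
d|33:{33,11,3,1}  Σφ=20+10+2+1=33
[q^40] φ(40)=16,φ(20)=8,φ(10)=4,φ(8)=4,φ(5)=4,φ(4)=2,φ(2)=1,φ(1)=1 ⇒ 40

20, 26, 30, 33, 40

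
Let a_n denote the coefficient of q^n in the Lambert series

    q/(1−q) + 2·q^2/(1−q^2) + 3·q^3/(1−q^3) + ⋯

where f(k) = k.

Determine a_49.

n=49: 49·1 7·7 1·49  f→[49+7+1]=57

a_49 = 57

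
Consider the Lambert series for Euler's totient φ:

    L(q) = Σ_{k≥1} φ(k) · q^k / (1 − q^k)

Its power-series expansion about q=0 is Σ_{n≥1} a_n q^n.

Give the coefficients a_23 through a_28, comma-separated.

n=23: 23·1 1·23  φ→[22+1]=23
q^24  k|24↦φ(k): 1:1 2:1 3:2 4:2 6:2 8:4 12:4 24:8  a_24=24
q^25  k|25↦φ(k): 1:1 5:4 25:20  a_25=25
d|26:{1,2,13,26}  Σφ=1+1+12+12=26
[q^27] φ(27)=18,φ(9)=6,φ(3)=2,φ(1)=1 ⇒ 27
q^28  k|28↦φ(k): 28:12 14:6 7:6 4:2 2:1 1:1  a_28=28

23, 24, 25, 26, 27, 28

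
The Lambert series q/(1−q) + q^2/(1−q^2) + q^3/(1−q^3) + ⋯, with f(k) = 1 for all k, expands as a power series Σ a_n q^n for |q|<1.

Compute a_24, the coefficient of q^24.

a_24 = 8

n=24: 24·1 12·2 8·3 6·4 4·6 3·8 2·12 1·24  f→[1+1+1+1+1+1+1+1]=8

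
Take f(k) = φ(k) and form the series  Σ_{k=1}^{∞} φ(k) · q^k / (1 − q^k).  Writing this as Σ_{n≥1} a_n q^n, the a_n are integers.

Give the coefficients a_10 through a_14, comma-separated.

[q^10] φ(10)=4,φ(5)=4,φ(2)=1,φ(1)=1 ⇒ 10
q^11  k|11↦φ(k): 11:10 1:1  a_11=11
[q^12] φ(1)=1,φ(2)=1,φ(3)=2,φ(4)=2,φ(6)=2,φ(12)=4 ⇒ 12
[q^13] φ(1)=1,φ(13)=12 ⇒ 13
q^14  k|14↦φ(k): 14:6 7:6 2:1 1:1  a_14=14

10, 11, 12, 13, 14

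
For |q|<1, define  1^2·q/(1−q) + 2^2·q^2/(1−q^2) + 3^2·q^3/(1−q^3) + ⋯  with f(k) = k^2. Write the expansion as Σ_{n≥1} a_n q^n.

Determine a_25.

a_25 = 651

[q^25] f(25)=625,f(5)=25,f(1)=1 ⇒ 651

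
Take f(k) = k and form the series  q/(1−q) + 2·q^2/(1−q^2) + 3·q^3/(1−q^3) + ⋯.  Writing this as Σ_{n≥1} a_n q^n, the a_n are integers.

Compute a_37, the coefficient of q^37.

a_37 = 38

q^37  k|37↦f(k): 37:37 1:1  a_37=38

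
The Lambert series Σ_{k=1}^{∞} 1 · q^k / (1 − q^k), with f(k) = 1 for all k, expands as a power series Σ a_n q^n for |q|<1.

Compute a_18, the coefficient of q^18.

a_18 = 6

[q^18] f(18)=1,f(9)=1,f(6)=1,f(3)=1,f(2)=1,f(1)=1 ⇒ 6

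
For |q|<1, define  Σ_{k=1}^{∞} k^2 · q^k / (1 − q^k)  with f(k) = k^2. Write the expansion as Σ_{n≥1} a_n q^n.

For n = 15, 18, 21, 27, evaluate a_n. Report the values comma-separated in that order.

260, 455, 500, 820

n=15: 1·15 3·5 5·3 15·1  f→[1+9+25+225]=260
d|18:{1,2,3,6,9,18}  Σf=1+4+9+36+81+324=455
[q^21] f(1)=1,f(3)=9,f(7)=49,f(21)=441 ⇒ 500
q^27  k|27↦f(k): 27:729 9:81 3:9 1:1  a_27=820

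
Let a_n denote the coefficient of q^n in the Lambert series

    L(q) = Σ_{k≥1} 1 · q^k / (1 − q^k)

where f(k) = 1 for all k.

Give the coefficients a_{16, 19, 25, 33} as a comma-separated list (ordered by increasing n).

n=16: 1·16 2·8 4·4 8·2 16·1  f→[1+1+1+1+1]=5
[q^19] f(19)=1,f(1)=1 ⇒ 2
n=25: 25·1 5·5 1·25  f→[1+1+1]=3
n=33: 1·33 3·11 11·3 33·1  f→[1+1+1+1]=4

5, 2, 3, 4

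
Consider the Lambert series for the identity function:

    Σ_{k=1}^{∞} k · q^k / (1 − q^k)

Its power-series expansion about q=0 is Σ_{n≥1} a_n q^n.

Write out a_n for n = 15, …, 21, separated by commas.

24, 31, 18, 39, 20, 42, 32

d|15:{1,3,5,15}  Σf=1+3+5+15=24
d|16:{1,2,4,8,16}  Σf=1+2+4+8+16=31
n=17: 1·17 17·1  f→[1+17]=18
[q^18] f(1)=1,f(2)=2,f(3)=3,f(6)=6,f(9)=9,f(18)=18 ⇒ 39
[q^19] f(19)=19,f(1)=1 ⇒ 20
n=20: 1·20 2·10 4·5 5·4 10·2 20·1  f→[1+2+4+5+10+20]=42
n=21: 1·21 3·7 7·3 21·1  f→[1+3+7+21]=32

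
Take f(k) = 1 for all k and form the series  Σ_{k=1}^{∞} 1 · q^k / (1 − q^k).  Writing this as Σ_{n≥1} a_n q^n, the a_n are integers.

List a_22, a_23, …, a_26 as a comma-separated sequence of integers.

q^22  k|22↦f(k): 1:1 2:1 11:1 22:1  a_22=4
[q^23] f(1)=1,f(23)=1 ⇒ 2
[q^24] f(1)=1,f(2)=1,f(3)=1,f(4)=1,f(6)=1,f(8)=1,f(12)=1,f(24)=1 ⇒ 8
q^25  k|25↦f(k): 1:1 5:1 25:1  a_25=3
n=26: 1·26 2·13 13·2 26·1  f→[1+1+1+1]=4

4, 2, 8, 3, 4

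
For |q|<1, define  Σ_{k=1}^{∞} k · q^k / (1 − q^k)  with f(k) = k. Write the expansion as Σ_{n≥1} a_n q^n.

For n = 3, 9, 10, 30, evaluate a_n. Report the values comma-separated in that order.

n=3: 3·1 1·3  f→[3+1]=4
n=9: 9·1 3·3 1·9  f→[9+3+1]=13
q^10  k|10↦f(k): 10:10 5:5 2:2 1:1  a_10=18
[q^30] f(30)=30,f(15)=15,f(10)=10,f(6)=6,f(5)=5,f(3)=3,f(2)=2,f(1)=1 ⇒ 72

4, 13, 18, 72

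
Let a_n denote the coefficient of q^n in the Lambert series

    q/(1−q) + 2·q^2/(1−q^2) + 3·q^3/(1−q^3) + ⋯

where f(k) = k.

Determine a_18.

a_18 = 39

[q^18] f(1)=1,f(2)=2,f(3)=3,f(6)=6,f(9)=9,f(18)=18 ⇒ 39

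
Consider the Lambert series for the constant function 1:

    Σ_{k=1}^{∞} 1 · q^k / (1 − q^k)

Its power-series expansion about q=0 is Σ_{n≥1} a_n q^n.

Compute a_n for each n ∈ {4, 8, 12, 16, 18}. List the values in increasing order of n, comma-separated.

3, 4, 6, 5, 6

[q^4] f(4)=1,f(2)=1,f(1)=1 ⇒ 3
q^8  k|8↦f(k): 1:1 2:1 4:1 8:1  a_8=4
d|12:{12,6,4,3,2,1}  Σf=1+1+1+1+1+1=6
n=16: 16·1 8·2 4·4 2·8 1·16  f→[1+1+1+1+1]=5
d|18:{18,9,6,3,2,1}  Σf=1+1+1+1+1+1=6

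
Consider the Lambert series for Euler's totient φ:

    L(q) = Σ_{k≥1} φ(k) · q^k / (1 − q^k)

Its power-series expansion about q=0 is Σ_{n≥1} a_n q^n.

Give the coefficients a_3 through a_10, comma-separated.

q^3  k|3↦φ(k): 1:1 3:2  a_3=3
n=4: 4·1 2·2 1·4  φ→[2+1+1]=4
d|5:{1,5}  Σφ=1+4=5
d|6:{6,3,2,1}  Σφ=2+2+1+1=6
[q^7] φ(7)=6,φ(1)=1 ⇒ 7
[q^8] φ(1)=1,φ(2)=1,φ(4)=2,φ(8)=4 ⇒ 8
d|9:{9,3,1}  Σφ=6+2+1=9
d|10:{10,5,2,1}  Σφ=4+4+1+1=10

3, 4, 5, 6, 7, 8, 9, 10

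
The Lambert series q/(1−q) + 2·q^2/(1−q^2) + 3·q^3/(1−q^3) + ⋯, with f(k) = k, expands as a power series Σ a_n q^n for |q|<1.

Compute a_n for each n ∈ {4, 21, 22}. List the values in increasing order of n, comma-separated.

7, 32, 36

[q^4] f(4)=4,f(2)=2,f(1)=1 ⇒ 7
[q^21] f(21)=21,f(7)=7,f(3)=3,f(1)=1 ⇒ 32
d|22:{1,2,11,22}  Σf=1+2+11+22=36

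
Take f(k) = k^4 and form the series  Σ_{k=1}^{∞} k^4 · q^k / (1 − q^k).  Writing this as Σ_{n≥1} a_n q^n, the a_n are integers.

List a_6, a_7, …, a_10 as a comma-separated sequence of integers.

n=6: 1·6 2·3 3·2 6·1  f→[1+16+81+1296]=1394
d|7:{1,7}  Σf=1+2401=2402
d|8:{1,2,4,8}  Σf=1+16+256+4096=4369
n=9: 1·9 3·3 9·1  f→[1+81+6561]=6643
q^10  k|10↦f(k): 1:1 2:16 5:625 10:10000  a_10=10642

1394, 2402, 4369, 6643, 10642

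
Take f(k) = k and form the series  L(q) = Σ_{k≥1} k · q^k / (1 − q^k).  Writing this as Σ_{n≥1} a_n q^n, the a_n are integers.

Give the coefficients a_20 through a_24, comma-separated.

[q^20] f(20)=20,f(10)=10,f(5)=5,f(4)=4,f(2)=2,f(1)=1 ⇒ 42
[q^21] f(21)=21,f(7)=7,f(3)=3,f(1)=1 ⇒ 32
[q^22] f(1)=1,f(2)=2,f(11)=11,f(22)=22 ⇒ 36
d|23:{1,23}  Σf=1+23=24
d|24:{1,2,3,4,6,8,12,24}  Σf=1+2+3+4+6+8+12+24=60

42, 32, 36, 24, 60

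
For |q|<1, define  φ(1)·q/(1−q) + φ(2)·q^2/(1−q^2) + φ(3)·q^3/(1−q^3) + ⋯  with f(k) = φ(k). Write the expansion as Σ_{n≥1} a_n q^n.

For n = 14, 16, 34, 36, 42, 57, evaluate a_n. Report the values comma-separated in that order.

[q^14] φ(1)=1,φ(2)=1,φ(7)=6,φ(14)=6 ⇒ 14
n=16: 16·1 8·2 4·4 2·8 1·16  φ→[8+4+2+1+1]=16
n=34: 1·34 2·17 17·2 34·1  φ→[1+1+16+16]=34
n=36: 1·36 2·18 3·12 4·9 6·6 9·4 12·3 18·2 36·1  φ→[1+1+2+2+2+6+4+6+12]=36
n=42: 42·1 21·2 14·3 7·6 6·7 3·14 2·21 1·42  φ→[12+12+6+6+2+2+1+1]=42
q^57  k|57↦φ(k): 57:36 19:18 3:2 1:1  a_57=57

14, 16, 34, 36, 42, 57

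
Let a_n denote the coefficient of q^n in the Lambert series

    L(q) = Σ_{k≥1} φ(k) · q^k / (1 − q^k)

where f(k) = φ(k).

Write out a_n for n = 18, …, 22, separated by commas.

d|18:{1,2,3,6,9,18}  Σφ=1+1+2+2+6+6=18
n=19: 1·19 19·1  φ→[1+18]=19
q^20  k|20↦φ(k): 1:1 2:1 4:2 5:4 10:4 20:8  a_20=20
d|21:{21,7,3,1}  Σφ=12+6+2+1=21
n=22: 1·22 2·11 11·2 22·1  φ→[1+1+10+10]=22

18, 19, 20, 21, 22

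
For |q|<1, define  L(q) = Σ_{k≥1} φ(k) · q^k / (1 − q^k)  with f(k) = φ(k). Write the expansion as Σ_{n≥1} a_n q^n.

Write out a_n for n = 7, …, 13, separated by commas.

q^7  k|7↦φ(k): 7:6 1:1  a_7=7
[q^8] φ(1)=1,φ(2)=1,φ(4)=2,φ(8)=4 ⇒ 8
n=9: 1·9 3·3 9·1  φ→[1+2+6]=9
[q^10] φ(1)=1,φ(2)=1,φ(5)=4,φ(10)=4 ⇒ 10
q^11  k|11↦φ(k): 1:1 11:10  a_11=11
n=12: 12·1 6·2 4·3 3·4 2·6 1·12  φ→[4+2+2+2+1+1]=12
[q^13] φ(1)=1,φ(13)=12 ⇒ 13

7, 8, 9, 10, 11, 12, 13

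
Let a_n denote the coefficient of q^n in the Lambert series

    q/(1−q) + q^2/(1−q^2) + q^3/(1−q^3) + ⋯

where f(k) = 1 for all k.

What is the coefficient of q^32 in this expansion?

a_32 = 6

d|32:{1,2,4,8,16,32}  Σf=1+1+1+1+1+1=6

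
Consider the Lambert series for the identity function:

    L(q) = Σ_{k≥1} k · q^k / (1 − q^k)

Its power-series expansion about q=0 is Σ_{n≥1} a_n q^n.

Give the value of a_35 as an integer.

a_35 = 48

n=35: 35·1 7·5 5·7 1·35  f→[35+7+5+1]=48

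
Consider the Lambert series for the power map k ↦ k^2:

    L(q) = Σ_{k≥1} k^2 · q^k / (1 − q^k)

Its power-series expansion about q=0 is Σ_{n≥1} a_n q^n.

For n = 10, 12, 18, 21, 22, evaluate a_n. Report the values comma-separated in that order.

q^10  k|10↦f(k): 10:100 5:25 2:4 1:1  a_10=130
d|12:{12,6,4,3,2,1}  Σf=144+36+16+9+4+1=210
[q^18] f(1)=1,f(2)=4,f(3)=9,f(6)=36,f(9)=81,f(18)=324 ⇒ 455
[q^21] f(1)=1,f(3)=9,f(7)=49,f(21)=441 ⇒ 500
n=22: 22·1 11·2 2·11 1·22  f→[484+121+4+1]=610

130, 210, 455, 500, 610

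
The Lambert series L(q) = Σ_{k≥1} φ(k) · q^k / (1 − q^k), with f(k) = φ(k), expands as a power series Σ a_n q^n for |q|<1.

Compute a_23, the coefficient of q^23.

[q^23] φ(23)=22,φ(1)=1 ⇒ 23

a_23 = 23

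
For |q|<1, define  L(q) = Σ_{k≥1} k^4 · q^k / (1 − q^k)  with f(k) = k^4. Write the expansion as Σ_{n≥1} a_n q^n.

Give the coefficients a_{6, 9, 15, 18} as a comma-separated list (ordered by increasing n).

1394, 6643, 51332, 112931

d|6:{1,2,3,6}  Σf=1+16+81+1296=1394
q^9  k|9↦f(k): 1:1 3:81 9:6561  a_9=6643
q^15  k|15↦f(k): 1:1 3:81 5:625 15:50625  a_15=51332
q^18  k|18↦f(k): 1:1 2:16 3:81 6:1296 9:6561 18:104976  a_18=112931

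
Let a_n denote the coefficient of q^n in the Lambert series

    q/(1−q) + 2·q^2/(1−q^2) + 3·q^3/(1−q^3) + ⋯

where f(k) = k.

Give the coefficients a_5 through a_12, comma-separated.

6, 12, 8, 15, 13, 18, 12, 28

d|5:{5,1}  Σf=5+1=6
d|6:{6,3,2,1}  Σf=6+3+2+1=12
q^7  k|7↦f(k): 1:1 7:7  a_7=8
q^8  k|8↦f(k): 1:1 2:2 4:4 8:8  a_8=15
q^9  k|9↦f(k): 1:1 3:3 9:9  a_9=13
n=10: 1·10 2·5 5·2 10·1  f→[1+2+5+10]=18
[q^11] f(1)=1,f(11)=11 ⇒ 12
[q^12] f(1)=1,f(2)=2,f(3)=3,f(4)=4,f(6)=6,f(12)=12 ⇒ 28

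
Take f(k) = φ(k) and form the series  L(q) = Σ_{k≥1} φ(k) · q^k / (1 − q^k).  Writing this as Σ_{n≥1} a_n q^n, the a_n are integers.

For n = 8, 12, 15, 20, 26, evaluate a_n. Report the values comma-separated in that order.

d|8:{1,2,4,8}  Σφ=1+1+2+4=8
[q^12] φ(1)=1,φ(2)=1,φ(3)=2,φ(4)=2,φ(6)=2,φ(12)=4 ⇒ 12
[q^15] φ(1)=1,φ(3)=2,φ(5)=4,φ(15)=8 ⇒ 15
d|20:{20,10,5,4,2,1}  Σφ=8+4+4+2+1+1=20
n=26: 1·26 2·13 13·2 26·1  φ→[1+1+12+12]=26

8, 12, 15, 20, 26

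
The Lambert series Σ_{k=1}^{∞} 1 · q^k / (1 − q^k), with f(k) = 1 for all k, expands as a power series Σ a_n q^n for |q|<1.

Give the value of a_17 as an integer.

a_17 = 2

[q^17] f(17)=1,f(1)=1 ⇒ 2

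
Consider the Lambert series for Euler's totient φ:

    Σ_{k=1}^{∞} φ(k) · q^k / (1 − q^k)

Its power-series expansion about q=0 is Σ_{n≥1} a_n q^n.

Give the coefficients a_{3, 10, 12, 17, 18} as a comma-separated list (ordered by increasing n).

[q^3] φ(1)=1,φ(3)=2 ⇒ 3
n=10: 10·1 5·2 2·5 1·10  φ→[4+4+1+1]=10
d|12:{12,6,4,3,2,1}  Σφ=4+2+2+2+1+1=12
[q^17] φ(17)=16,φ(1)=1 ⇒ 17
d|18:{1,2,3,6,9,18}  Σφ=1+1+2+2+6+6=18

3, 10, 12, 17, 18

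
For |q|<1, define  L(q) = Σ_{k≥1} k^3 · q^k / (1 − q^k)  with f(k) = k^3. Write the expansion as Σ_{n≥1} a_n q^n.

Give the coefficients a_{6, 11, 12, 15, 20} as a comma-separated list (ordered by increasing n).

d|6:{1,2,3,6}  Σf=1+8+27+216=252
q^11  k|11↦f(k): 11:1331 1:1  a_11=1332
[q^12] f(1)=1,f(2)=8,f(3)=27,f(4)=64,f(6)=216,f(12)=1728 ⇒ 2044
q^15  k|15↦f(k): 1:1 3:27 5:125 15:3375  a_15=3528
n=20: 20·1 10·2 5·4 4·5 2·10 1·20  f→[8000+1000+125+64+8+1]=9198

252, 1332, 2044, 3528, 9198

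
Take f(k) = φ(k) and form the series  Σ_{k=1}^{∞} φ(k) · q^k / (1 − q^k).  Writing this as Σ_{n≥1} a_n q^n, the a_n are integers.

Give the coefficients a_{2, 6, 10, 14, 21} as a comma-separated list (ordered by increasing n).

d|2:{2,1}  Σφ=1+1=2
d|6:{1,2,3,6}  Σφ=1+1+2+2=6
[q^10] φ(10)=4,φ(5)=4,φ(2)=1,φ(1)=1 ⇒ 10
n=14: 1·14 2·7 7·2 14·1  φ→[1+1+6+6]=14
[q^21] φ(21)=12,φ(7)=6,φ(3)=2,φ(1)=1 ⇒ 21

2, 6, 10, 14, 21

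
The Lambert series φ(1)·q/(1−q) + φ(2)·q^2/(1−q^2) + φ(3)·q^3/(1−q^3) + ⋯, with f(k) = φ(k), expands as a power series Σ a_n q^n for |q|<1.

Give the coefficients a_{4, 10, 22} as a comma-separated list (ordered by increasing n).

n=4: 1·4 2·2 4·1  φ→[1+1+2]=4
q^10  k|10↦φ(k): 1:1 2:1 5:4 10:4  a_10=10
d|22:{1,2,11,22}  Σφ=1+1+10+10=22

4, 10, 22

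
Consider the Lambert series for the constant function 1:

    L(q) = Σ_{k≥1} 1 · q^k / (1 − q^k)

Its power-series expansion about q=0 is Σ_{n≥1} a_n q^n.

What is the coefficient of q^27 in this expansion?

a_27 = 4

n=27: 27·1 9·3 3·9 1·27  f→[1+1+1+1]=4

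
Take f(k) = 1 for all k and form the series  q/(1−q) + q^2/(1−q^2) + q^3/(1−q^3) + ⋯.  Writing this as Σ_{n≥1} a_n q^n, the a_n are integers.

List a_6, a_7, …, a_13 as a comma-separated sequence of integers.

n=6: 1·6 2·3 3·2 6·1  f→[1+1+1+1]=4
n=7: 1·7 7·1  f→[1+1]=2
[q^8] f(8)=1,f(4)=1,f(2)=1,f(1)=1 ⇒ 4
q^9  k|9↦f(k): 1:1 3:1 9:1  a_9=3
[q^10] f(10)=1,f(5)=1,f(2)=1,f(1)=1 ⇒ 4
q^11  k|11↦f(k): 1:1 11:1  a_11=2
d|12:{1,2,3,4,6,12}  Σf=1+1+1+1+1+1=6
[q^13] f(13)=1,f(1)=1 ⇒ 2

4, 2, 4, 3, 4, 2, 6, 2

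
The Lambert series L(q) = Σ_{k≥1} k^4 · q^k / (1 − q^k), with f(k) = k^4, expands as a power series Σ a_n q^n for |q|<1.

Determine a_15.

n=15: 15·1 5·3 3·5 1·15  f→[50625+625+81+1]=51332

a_15 = 51332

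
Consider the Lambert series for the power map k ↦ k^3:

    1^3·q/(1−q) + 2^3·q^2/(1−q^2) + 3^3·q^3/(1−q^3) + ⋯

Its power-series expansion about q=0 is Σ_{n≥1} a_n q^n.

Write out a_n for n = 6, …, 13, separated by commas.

252, 344, 585, 757, 1134, 1332, 2044, 2198

[q^6] f(6)=216,f(3)=27,f(2)=8,f(1)=1 ⇒ 252
d|7:{7,1}  Σf=343+1=344
d|8:{1,2,4,8}  Σf=1+8+64+512=585
q^9  k|9↦f(k): 1:1 3:27 9:729  a_9=757
d|10:{1,2,5,10}  Σf=1+8+125+1000=1134
q^11  k|11↦f(k): 11:1331 1:1  a_11=1332
n=12: 1·12 2·6 3·4 4·3 6·2 12·1  f→[1+8+27+64+216+1728]=2044
d|13:{13,1}  Σf=2197+1=2198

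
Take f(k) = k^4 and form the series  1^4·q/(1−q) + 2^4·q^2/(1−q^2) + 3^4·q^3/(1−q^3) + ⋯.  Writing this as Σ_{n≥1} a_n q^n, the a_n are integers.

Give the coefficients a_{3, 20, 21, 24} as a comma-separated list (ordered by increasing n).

[q^3] f(3)=81,f(1)=1 ⇒ 82
q^20  k|20↦f(k): 20:160000 10:10000 5:625 4:256 2:16 1:1  a_20=170898
q^21  k|21↦f(k): 21:194481 7:2401 3:81 1:1  a_21=196964
d|24:{24,12,8,6,4,3,2,1}  Σf=331776+20736+4096+1296+256+81+16+1=358258

82, 170898, 196964, 358258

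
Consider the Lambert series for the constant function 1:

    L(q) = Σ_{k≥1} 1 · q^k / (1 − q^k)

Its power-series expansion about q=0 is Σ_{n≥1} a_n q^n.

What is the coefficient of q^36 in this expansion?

a_36 = 9

[q^36] f(36)=1,f(18)=1,f(12)=1,f(9)=1,f(6)=1,f(4)=1,f(3)=1,f(2)=1,f(1)=1 ⇒ 9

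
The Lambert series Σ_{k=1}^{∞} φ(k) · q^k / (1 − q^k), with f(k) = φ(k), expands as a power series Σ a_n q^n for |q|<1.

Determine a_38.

d|38:{1,2,19,38}  Σφ=1+1+18+18=38

a_38 = 38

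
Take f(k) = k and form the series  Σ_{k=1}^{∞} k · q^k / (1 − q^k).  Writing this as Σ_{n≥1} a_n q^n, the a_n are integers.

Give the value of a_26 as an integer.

a_26 = 42

d|26:{26,13,2,1}  Σf=26+13+2+1=42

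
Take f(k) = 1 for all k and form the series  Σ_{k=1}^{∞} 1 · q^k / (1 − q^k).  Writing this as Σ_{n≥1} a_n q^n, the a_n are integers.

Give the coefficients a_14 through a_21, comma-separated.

4, 4, 5, 2, 6, 2, 6, 4

n=14: 1·14 2·7 7·2 14·1  f→[1+1+1+1]=4
d|15:{1,3,5,15}  Σf=1+1+1+1=4
n=16: 1·16 2·8 4·4 8·2 16·1  f→[1+1+1+1+1]=5
q^17  k|17↦f(k): 17:1 1:1  a_17=2
[q^18] f(18)=1,f(9)=1,f(6)=1,f(3)=1,f(2)=1,f(1)=1 ⇒ 6
n=19: 1·19 19·1  f→[1+1]=2
n=20: 20·1 10·2 5·4 4·5 2·10 1·20  f→[1+1+1+1+1+1]=6
q^21  k|21↦f(k): 21:1 7:1 3:1 1:1  a_21=4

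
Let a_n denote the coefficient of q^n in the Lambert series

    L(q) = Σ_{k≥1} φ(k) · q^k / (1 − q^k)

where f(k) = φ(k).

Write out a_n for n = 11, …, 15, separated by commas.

n=11: 1·11 11·1  φ→[1+10]=11
[q^12] φ(1)=1,φ(2)=1,φ(3)=2,φ(4)=2,φ(6)=2,φ(12)=4 ⇒ 12
[q^13] φ(13)=12,φ(1)=1 ⇒ 13
q^14  k|14↦φ(k): 14:6 7:6 2:1 1:1  a_14=14
[q^15] φ(15)=8,φ(5)=4,φ(3)=2,φ(1)=1 ⇒ 15

11, 12, 13, 14, 15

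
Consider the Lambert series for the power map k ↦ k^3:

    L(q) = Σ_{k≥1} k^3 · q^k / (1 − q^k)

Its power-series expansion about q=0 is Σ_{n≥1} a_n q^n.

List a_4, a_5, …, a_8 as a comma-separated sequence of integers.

73, 126, 252, 344, 585

[q^4] f(1)=1,f(2)=8,f(4)=64 ⇒ 73
d|5:{5,1}  Σf=125+1=126
q^6  k|6↦f(k): 1:1 2:8 3:27 6:216  a_6=252
n=7: 7·1 1·7  f→[343+1]=344
[q^8] f(8)=512,f(4)=64,f(2)=8,f(1)=1 ⇒ 585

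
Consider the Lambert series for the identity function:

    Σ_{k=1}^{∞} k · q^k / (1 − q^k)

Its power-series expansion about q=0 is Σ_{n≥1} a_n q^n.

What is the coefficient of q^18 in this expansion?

a_18 = 39

d|18:{18,9,6,3,2,1}  Σf=18+9+6+3+2+1=39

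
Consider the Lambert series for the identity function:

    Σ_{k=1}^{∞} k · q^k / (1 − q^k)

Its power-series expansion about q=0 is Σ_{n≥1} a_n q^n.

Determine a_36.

a_36 = 91

d|36:{1,2,3,4,6,9,12,18,36}  Σf=1+2+3+4+6+9+12+18+36=91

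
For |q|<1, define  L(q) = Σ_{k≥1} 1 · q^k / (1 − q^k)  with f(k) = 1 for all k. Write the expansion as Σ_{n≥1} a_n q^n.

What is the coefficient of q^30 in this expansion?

d|30:{30,15,10,6,5,3,2,1}  Σf=1+1+1+1+1+1+1+1=8

a_30 = 8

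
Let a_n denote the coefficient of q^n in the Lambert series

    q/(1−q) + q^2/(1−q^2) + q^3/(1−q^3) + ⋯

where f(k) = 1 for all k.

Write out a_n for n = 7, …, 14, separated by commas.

2, 4, 3, 4, 2, 6, 2, 4

q^7  k|7↦f(k): 7:1 1:1  a_7=2
n=8: 1·8 2·4 4·2 8·1  f→[1+1+1+1]=4
[q^9] f(1)=1,f(3)=1,f(9)=1 ⇒ 3
[q^10] f(1)=1,f(2)=1,f(5)=1,f(10)=1 ⇒ 4
n=11: 1·11 11·1  f→[1+1]=2
q^12  k|12↦f(k): 12:1 6:1 4:1 3:1 2:1 1:1  a_12=6
[q^13] f(1)=1,f(13)=1 ⇒ 2
d|14:{1,2,7,14}  Σf=1+1+1+1=4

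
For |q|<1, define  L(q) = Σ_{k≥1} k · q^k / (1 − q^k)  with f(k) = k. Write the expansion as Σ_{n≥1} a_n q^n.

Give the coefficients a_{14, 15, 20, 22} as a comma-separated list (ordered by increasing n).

24, 24, 42, 36

n=14: 1·14 2·7 7·2 14·1  f→[1+2+7+14]=24
d|15:{1,3,5,15}  Σf=1+3+5+15=24
n=20: 1·20 2·10 4·5 5·4 10·2 20·1  f→[1+2+4+5+10+20]=42
[q^22] f(22)=22,f(11)=11,f(2)=2,f(1)=1 ⇒ 36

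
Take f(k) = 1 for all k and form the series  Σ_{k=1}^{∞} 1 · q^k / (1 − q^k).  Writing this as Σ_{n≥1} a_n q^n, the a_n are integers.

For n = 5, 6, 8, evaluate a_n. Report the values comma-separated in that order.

2, 4, 4

q^5  k|5↦f(k): 1:1 5:1  a_5=2
n=6: 1·6 2·3 3·2 6·1  f→[1+1+1+1]=4
n=8: 8·1 4·2 2·4 1·8  f→[1+1+1+1]=4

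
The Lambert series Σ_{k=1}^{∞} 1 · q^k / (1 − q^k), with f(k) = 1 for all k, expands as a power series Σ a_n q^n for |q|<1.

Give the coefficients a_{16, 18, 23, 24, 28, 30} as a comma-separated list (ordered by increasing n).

[q^16] f(1)=1,f(2)=1,f(4)=1,f(8)=1,f(16)=1 ⇒ 5
q^18  k|18↦f(k): 1:1 2:1 3:1 6:1 9:1 18:1  a_18=6
[q^23] f(23)=1,f(1)=1 ⇒ 2
d|24:{1,2,3,4,6,8,12,24}  Σf=1+1+1+1+1+1+1+1=8
n=28: 1·28 2·14 4·7 7·4 14·2 28·1  f→[1+1+1+1+1+1]=6
q^30  k|30↦f(k): 30:1 15:1 10:1 6:1 5:1 3:1 2:1 1:1  a_30=8

5, 6, 2, 8, 6, 8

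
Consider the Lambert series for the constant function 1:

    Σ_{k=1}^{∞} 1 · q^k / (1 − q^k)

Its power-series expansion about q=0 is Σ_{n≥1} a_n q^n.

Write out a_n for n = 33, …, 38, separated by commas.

4, 4, 4, 9, 2, 4

[q^33] f(33)=1,f(11)=1,f(3)=1,f(1)=1 ⇒ 4
n=34: 34·1 17·2 2·17 1·34  f→[1+1+1+1]=4
d|35:{35,7,5,1}  Σf=1+1+1+1=4
[q^36] f(36)=1,f(18)=1,f(12)=1,f(9)=1,f(6)=1,f(4)=1,f(3)=1,f(2)=1,f(1)=1 ⇒ 9
[q^37] f(1)=1,f(37)=1 ⇒ 2
[q^38] f(38)=1,f(19)=1,f(2)=1,f(1)=1 ⇒ 4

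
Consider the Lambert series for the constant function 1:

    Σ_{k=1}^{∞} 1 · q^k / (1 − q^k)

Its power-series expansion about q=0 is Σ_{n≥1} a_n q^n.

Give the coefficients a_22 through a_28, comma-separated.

4, 2, 8, 3, 4, 4, 6

q^22  k|22↦f(k): 1:1 2:1 11:1 22:1  a_22=4
[q^23] f(23)=1,f(1)=1 ⇒ 2
d|24:{24,12,8,6,4,3,2,1}  Σf=1+1+1+1+1+1+1+1=8
d|25:{1,5,25}  Σf=1+1+1=3
d|26:{26,13,2,1}  Σf=1+1+1+1=4
n=27: 1·27 3·9 9·3 27·1  f→[1+1+1+1]=4
q^28  k|28↦f(k): 28:1 14:1 7:1 4:1 2:1 1:1  a_28=6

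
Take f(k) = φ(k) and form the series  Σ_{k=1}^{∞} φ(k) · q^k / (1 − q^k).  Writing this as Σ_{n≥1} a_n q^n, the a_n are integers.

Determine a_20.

q^20  k|20↦φ(k): 20:8 10:4 5:4 4:2 2:1 1:1  a_20=20

a_20 = 20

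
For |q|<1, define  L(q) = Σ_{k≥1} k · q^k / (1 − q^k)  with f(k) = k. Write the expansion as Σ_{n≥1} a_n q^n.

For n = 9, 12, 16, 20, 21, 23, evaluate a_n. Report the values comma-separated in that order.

13, 28, 31, 42, 32, 24

[q^9] f(1)=1,f(3)=3,f(9)=9 ⇒ 13
[q^12] f(1)=1,f(2)=2,f(3)=3,f(4)=4,f(6)=6,f(12)=12 ⇒ 28
d|16:{16,8,4,2,1}  Σf=16+8+4+2+1=31
n=20: 20·1 10·2 5·4 4·5 2·10 1·20  f→[20+10+5+4+2+1]=42
d|21:{1,3,7,21}  Σf=1+3+7+21=32
n=23: 23·1 1·23  f→[23+1]=24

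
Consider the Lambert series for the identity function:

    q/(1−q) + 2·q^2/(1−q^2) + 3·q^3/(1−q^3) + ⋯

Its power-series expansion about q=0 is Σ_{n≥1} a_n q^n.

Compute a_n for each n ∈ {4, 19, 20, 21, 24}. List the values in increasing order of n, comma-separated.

7, 20, 42, 32, 60

q^4  k|4↦f(k): 1:1 2:2 4:4  a_4=7
q^19  k|19↦f(k): 19:19 1:1  a_19=20
d|20:{20,10,5,4,2,1}  Σf=20+10+5+4+2+1=42
q^21  k|21↦f(k): 21:21 7:7 3:3 1:1  a_21=32
d|24:{24,12,8,6,4,3,2,1}  Σf=24+12+8+6+4+3+2+1=60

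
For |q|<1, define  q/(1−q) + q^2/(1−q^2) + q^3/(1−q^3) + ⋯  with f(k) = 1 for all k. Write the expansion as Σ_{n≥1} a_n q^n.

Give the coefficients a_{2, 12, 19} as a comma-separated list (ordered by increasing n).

q^2  k|2↦f(k): 2:1 1:1  a_2=2
q^12  k|12↦f(k): 1:1 2:1 3:1 4:1 6:1 12:1  a_12=6
[q^19] f(1)=1,f(19)=1 ⇒ 2

2, 6, 2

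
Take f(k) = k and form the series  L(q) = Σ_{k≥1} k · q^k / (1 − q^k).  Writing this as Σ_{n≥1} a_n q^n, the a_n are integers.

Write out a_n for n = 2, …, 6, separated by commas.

q^2  k|2↦f(k): 1:1 2:2  a_2=3
[q^3] f(3)=3,f(1)=1 ⇒ 4
[q^4] f(4)=4,f(2)=2,f(1)=1 ⇒ 7
n=5: 5·1 1·5  f→[5+1]=6
[q^6] f(6)=6,f(3)=3,f(2)=2,f(1)=1 ⇒ 12

3, 4, 7, 6, 12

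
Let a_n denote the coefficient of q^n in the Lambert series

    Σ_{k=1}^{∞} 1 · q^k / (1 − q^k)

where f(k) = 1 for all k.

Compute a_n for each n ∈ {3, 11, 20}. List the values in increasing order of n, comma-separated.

2, 2, 6

d|3:{1,3}  Σf=1+1=2
n=11: 11·1 1·11  f→[1+1]=2
q^20  k|20↦f(k): 20:1 10:1 5:1 4:1 2:1 1:1  a_20=6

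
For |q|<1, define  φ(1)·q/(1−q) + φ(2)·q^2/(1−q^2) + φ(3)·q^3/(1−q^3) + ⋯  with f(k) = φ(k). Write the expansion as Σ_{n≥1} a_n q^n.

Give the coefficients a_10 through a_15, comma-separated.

n=10: 10·1 5·2 2·5 1·10  φ→[4+4+1+1]=10
n=11: 11·1 1·11  φ→[10+1]=11
n=12: 12·1 6·2 4·3 3·4 2·6 1·12  φ→[4+2+2+2+1+1]=12
[q^13] φ(1)=1,φ(13)=12 ⇒ 13
q^14  k|14↦φ(k): 14:6 7:6 2:1 1:1  a_14=14
[q^15] φ(15)=8,φ(5)=4,φ(3)=2,φ(1)=1 ⇒ 15

10, 11, 12, 13, 14, 15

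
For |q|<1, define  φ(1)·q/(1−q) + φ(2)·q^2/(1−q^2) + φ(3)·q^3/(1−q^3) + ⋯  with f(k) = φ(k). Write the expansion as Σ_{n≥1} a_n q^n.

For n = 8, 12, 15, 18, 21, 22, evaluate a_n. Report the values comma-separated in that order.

n=8: 1·8 2·4 4·2 8·1  φ→[1+1+2+4]=8
d|12:{12,6,4,3,2,1}  Σφ=4+2+2+2+1+1=12
d|15:{1,3,5,15}  Σφ=1+2+4+8=15
n=18: 18·1 9·2 6·3 3·6 2·9 1·18  φ→[6+6+2+2+1+1]=18
d|21:{21,7,3,1}  Σφ=12+6+2+1=21
q^22  k|22↦φ(k): 22:10 11:10 2:1 1:1  a_22=22

8, 12, 15, 18, 21, 22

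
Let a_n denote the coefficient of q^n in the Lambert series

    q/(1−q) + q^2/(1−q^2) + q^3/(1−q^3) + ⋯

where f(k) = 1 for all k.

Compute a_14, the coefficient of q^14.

a_14 = 4

q^14  k|14↦f(k): 14:1 7:1 2:1 1:1  a_14=4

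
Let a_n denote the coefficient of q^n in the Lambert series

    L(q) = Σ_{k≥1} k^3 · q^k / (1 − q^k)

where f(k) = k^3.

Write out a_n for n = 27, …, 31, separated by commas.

[q^27] f(1)=1,f(3)=27,f(9)=729,f(27)=19683 ⇒ 20440
q^28  k|28↦f(k): 1:1 2:8 4:64 7:343 14:2744 28:21952  a_28=25112
n=29: 1·29 29·1  f→[1+24389]=24390
[q^30] f(1)=1,f(2)=8,f(3)=27,f(5)=125,f(6)=216,f(10)=1000,f(15)=3375,f(30)=27000 ⇒ 31752
n=31: 1·31 31·1  f→[1+29791]=29792

20440, 25112, 24390, 31752, 29792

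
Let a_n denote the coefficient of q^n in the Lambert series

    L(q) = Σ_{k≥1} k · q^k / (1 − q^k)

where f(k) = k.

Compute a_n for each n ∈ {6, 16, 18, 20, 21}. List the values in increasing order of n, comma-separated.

12, 31, 39, 42, 32

d|6:{1,2,3,6}  Σf=1+2+3+6=12
q^16  k|16↦f(k): 1:1 2:2 4:4 8:8 16:16  a_16=31
[q^18] f(1)=1,f(2)=2,f(3)=3,f(6)=6,f(9)=9,f(18)=18 ⇒ 39
n=20: 1·20 2·10 4·5 5·4 10·2 20·1  f→[1+2+4+5+10+20]=42
[q^21] f(21)=21,f(7)=7,f(3)=3,f(1)=1 ⇒ 32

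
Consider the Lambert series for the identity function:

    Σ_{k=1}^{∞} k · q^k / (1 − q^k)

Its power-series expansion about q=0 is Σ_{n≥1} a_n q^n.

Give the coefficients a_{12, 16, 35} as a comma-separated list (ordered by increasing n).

28, 31, 48

[q^12] f(12)=12,f(6)=6,f(4)=4,f(3)=3,f(2)=2,f(1)=1 ⇒ 28
[q^16] f(16)=16,f(8)=8,f(4)=4,f(2)=2,f(1)=1 ⇒ 31
[q^35] f(35)=35,f(7)=7,f(5)=5,f(1)=1 ⇒ 48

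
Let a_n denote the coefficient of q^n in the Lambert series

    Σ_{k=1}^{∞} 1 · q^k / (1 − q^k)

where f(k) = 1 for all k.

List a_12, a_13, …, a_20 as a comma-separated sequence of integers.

6, 2, 4, 4, 5, 2, 6, 2, 6

[q^12] f(12)=1,f(6)=1,f(4)=1,f(3)=1,f(2)=1,f(1)=1 ⇒ 6
n=13: 13·1 1·13  f→[1+1]=2
n=14: 14·1 7·2 2·7 1·14  f→[1+1+1+1]=4
d|15:{15,5,3,1}  Σf=1+1+1+1=4
d|16:{1,2,4,8,16}  Σf=1+1+1+1+1=5
q^17  k|17↦f(k): 17:1 1:1  a_17=2
q^18  k|18↦f(k): 1:1 2:1 3:1 6:1 9:1 18:1  a_18=6
n=19: 1·19 19·1  f→[1+1]=2
q^20  k|20↦f(k): 20:1 10:1 5:1 4:1 2:1 1:1  a_20=6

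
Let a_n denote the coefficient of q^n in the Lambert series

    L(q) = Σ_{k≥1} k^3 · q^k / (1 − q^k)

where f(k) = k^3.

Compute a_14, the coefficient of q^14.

a_14 = 3096

q^14  k|14↦f(k): 1:1 2:8 7:343 14:2744  a_14=3096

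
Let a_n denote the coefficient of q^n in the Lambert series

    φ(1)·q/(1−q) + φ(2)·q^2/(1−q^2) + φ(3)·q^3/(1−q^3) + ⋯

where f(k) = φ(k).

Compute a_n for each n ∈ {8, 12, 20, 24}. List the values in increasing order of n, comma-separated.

n=8: 1·8 2·4 4·2 8·1  φ→[1+1+2+4]=8
q^12  k|12↦φ(k): 12:4 6:2 4:2 3:2 2:1 1:1  a_12=12
d|20:{20,10,5,4,2,1}  Σφ=8+4+4+2+1+1=20
n=24: 24·1 12·2 8·3 6·4 4·6 3·8 2·12 1·24  φ→[8+4+4+2+2+2+1+1]=24

8, 12, 20, 24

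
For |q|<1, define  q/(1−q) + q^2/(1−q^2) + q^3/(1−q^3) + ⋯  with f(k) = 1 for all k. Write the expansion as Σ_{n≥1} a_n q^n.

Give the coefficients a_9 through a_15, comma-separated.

3, 4, 2, 6, 2, 4, 4

q^9  k|9↦f(k): 1:1 3:1 9:1  a_9=3
q^10  k|10↦f(k): 1:1 2:1 5:1 10:1  a_10=4
[q^11] f(1)=1,f(11)=1 ⇒ 2
q^12  k|12↦f(k): 12:1 6:1 4:1 3:1 2:1 1:1  a_12=6
[q^13] f(1)=1,f(13)=1 ⇒ 2
q^14  k|14↦f(k): 1:1 2:1 7:1 14:1  a_14=4
[q^15] f(1)=1,f(3)=1,f(5)=1,f(15)=1 ⇒ 4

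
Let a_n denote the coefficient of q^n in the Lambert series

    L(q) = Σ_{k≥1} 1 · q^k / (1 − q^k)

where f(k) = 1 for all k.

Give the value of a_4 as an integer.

a_4 = 3

d|4:{1,2,4}  Σf=1+1+1=3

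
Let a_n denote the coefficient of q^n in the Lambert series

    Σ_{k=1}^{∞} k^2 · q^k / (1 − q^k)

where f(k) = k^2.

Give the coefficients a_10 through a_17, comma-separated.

130, 122, 210, 170, 250, 260, 341, 290

n=10: 1·10 2·5 5·2 10·1  f→[1+4+25+100]=130
d|11:{1,11}  Σf=1+121=122
n=12: 12·1 6·2 4·3 3·4 2·6 1·12  f→[144+36+16+9+4+1]=210
n=13: 1·13 13·1  f→[1+169]=170
d|14:{1,2,7,14}  Σf=1+4+49+196=250
[q^15] f(1)=1,f(3)=9,f(5)=25,f(15)=225 ⇒ 260
q^16  k|16↦f(k): 16:256 8:64 4:16 2:4 1:1  a_16=341
n=17: 1·17 17·1  f→[1+289]=290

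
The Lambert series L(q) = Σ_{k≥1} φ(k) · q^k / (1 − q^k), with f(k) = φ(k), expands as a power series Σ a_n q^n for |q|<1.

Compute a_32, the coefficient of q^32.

[q^32] φ(32)=16,φ(16)=8,φ(8)=4,φ(4)=2,φ(2)=1,φ(1)=1 ⇒ 32

a_32 = 32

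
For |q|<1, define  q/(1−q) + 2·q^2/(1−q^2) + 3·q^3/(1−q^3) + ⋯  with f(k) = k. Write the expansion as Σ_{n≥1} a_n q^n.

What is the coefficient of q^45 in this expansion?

q^45  k|45↦f(k): 45:45 15:15 9:9 5:5 3:3 1:1  a_45=78

a_45 = 78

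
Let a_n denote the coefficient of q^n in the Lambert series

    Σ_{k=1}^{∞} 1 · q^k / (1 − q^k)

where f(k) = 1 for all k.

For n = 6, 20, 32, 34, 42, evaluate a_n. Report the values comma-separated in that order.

4, 6, 6, 4, 8

d|6:{1,2,3,6}  Σf=1+1+1+1=4
n=20: 20·1 10·2 5·4 4·5 2·10 1·20  f→[1+1+1+1+1+1]=6
d|32:{1,2,4,8,16,32}  Σf=1+1+1+1+1+1=6
q^34  k|34↦f(k): 1:1 2:1 17:1 34:1  a_34=4
d|42:{42,21,14,7,6,3,2,1}  Σf=1+1+1+1+1+1+1+1=8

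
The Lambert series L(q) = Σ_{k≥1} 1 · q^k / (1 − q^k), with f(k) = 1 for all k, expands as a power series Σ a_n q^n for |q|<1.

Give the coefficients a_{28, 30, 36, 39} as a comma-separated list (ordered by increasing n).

6, 8, 9, 4

n=28: 1·28 2·14 4·7 7·4 14·2 28·1  f→[1+1+1+1+1+1]=6
[q^30] f(30)=1,f(15)=1,f(10)=1,f(6)=1,f(5)=1,f(3)=1,f(2)=1,f(1)=1 ⇒ 8
q^36  k|36↦f(k): 1:1 2:1 3:1 4:1 6:1 9:1 12:1 18:1 36:1  a_36=9
d|39:{39,13,3,1}  Σf=1+1+1+1=4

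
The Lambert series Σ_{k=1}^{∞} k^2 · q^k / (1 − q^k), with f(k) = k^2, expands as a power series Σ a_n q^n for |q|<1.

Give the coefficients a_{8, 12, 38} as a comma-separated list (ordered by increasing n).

85, 210, 1810

d|8:{8,4,2,1}  Σf=64+16+4+1=85
d|12:{1,2,3,4,6,12}  Σf=1+4+9+16+36+144=210
[q^38] f(1)=1,f(2)=4,f(19)=361,f(38)=1444 ⇒ 1810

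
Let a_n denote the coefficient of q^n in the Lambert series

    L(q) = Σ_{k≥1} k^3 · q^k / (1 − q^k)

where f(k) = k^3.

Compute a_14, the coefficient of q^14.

d|14:{1,2,7,14}  Σf=1+8+343+2744=3096

a_14 = 3096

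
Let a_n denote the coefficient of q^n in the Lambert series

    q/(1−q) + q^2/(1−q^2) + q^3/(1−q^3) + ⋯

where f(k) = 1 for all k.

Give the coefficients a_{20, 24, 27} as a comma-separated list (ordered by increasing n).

q^20  k|20↦f(k): 1:1 2:1 4:1 5:1 10:1 20:1  a_20=6
n=24: 1·24 2·12 3·8 4·6 6·4 8·3 12·2 24·1  f→[1+1+1+1+1+1+1+1]=8
[q^27] f(1)=1,f(3)=1,f(9)=1,f(27)=1 ⇒ 4

6, 8, 4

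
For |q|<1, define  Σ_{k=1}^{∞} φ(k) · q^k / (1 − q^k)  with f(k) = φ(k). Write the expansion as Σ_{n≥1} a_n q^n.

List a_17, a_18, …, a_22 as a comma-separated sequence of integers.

[q^17] φ(1)=1,φ(17)=16 ⇒ 17
q^18  k|18↦φ(k): 1:1 2:1 3:2 6:2 9:6 18:6  a_18=18
q^19  k|19↦φ(k): 19:18 1:1  a_19=19
q^20  k|20↦φ(k): 20:8 10:4 5:4 4:2 2:1 1:1  a_20=20
d|21:{1,3,7,21}  Σφ=1+2+6+12=21
q^22  k|22↦φ(k): 1:1 2:1 11:10 22:10  a_22=22

17, 18, 19, 20, 21, 22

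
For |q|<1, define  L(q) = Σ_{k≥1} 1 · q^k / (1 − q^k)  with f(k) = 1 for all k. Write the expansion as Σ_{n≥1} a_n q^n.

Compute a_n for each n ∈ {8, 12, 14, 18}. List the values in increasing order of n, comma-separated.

4, 6, 4, 6

d|8:{8,4,2,1}  Σf=1+1+1+1=4
q^12  k|12↦f(k): 12:1 6:1 4:1 3:1 2:1 1:1  a_12=6
n=14: 14·1 7·2 2·7 1·14  f→[1+1+1+1]=4
d|18:{1,2,3,6,9,18}  Σf=1+1+1+1+1+1=6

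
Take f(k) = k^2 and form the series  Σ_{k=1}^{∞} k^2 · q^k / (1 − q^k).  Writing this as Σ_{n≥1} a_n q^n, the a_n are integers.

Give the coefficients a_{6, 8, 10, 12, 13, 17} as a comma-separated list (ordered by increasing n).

[q^6] f(6)=36,f(3)=9,f(2)=4,f(1)=1 ⇒ 50
d|8:{1,2,4,8}  Σf=1+4+16+64=85
n=10: 10·1 5·2 2·5 1·10  f→[100+25+4+1]=130
d|12:{1,2,3,4,6,12}  Σf=1+4+9+16+36+144=210
n=13: 13·1 1·13  f→[169+1]=170
q^17  k|17↦f(k): 1:1 17:289  a_17=290

50, 85, 130, 210, 170, 290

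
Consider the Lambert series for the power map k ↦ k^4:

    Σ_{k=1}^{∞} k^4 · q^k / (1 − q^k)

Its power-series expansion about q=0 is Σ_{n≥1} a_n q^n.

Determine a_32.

a_32 = 1118481

q^32  k|32↦f(k): 1:1 2:16 4:256 8:4096 16:65536 32:1048576  a_32=1118481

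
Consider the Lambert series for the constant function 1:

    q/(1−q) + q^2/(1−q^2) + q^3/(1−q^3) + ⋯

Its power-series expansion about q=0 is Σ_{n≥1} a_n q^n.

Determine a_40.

[q^40] f(1)=1,f(2)=1,f(4)=1,f(5)=1,f(8)=1,f(10)=1,f(20)=1,f(40)=1 ⇒ 8

a_40 = 8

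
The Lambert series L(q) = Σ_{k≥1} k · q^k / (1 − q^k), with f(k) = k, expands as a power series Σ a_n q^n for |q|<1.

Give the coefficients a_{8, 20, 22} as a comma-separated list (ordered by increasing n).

q^8  k|8↦f(k): 8:8 4:4 2:2 1:1  a_8=15
q^20  k|20↦f(k): 1:1 2:2 4:4 5:5 10:10 20:20  a_20=42
n=22: 22·1 11·2 2·11 1·22  f→[22+11+2+1]=36

15, 42, 36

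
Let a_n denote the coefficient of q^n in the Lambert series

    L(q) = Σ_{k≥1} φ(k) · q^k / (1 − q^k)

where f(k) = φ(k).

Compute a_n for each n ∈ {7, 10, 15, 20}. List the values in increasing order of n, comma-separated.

n=7: 1·7 7·1  φ→[1+6]=7
n=10: 1·10 2·5 5·2 10·1  φ→[1+1+4+4]=10
[q^15] φ(1)=1,φ(3)=2,φ(5)=4,φ(15)=8 ⇒ 15
d|20:{1,2,4,5,10,20}  Σφ=1+1+2+4+4+8=20

7, 10, 15, 20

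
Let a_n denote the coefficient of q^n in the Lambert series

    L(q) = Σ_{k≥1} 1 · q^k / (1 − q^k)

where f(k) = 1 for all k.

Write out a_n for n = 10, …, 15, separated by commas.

q^10  k|10↦f(k): 10:1 5:1 2:1 1:1  a_10=4
d|11:{1,11}  Σf=1+1=2
q^12  k|12↦f(k): 12:1 6:1 4:1 3:1 2:1 1:1  a_12=6
n=13: 1·13 13·1  f→[1+1]=2
d|14:{14,7,2,1}  Σf=1+1+1+1=4
q^15  k|15↦f(k): 15:1 5:1 3:1 1:1  a_15=4

4, 2, 6, 2, 4, 4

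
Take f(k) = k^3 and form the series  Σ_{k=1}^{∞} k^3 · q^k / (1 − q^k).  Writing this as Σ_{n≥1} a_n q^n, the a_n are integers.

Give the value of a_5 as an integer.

d|5:{5,1}  Σf=125+1=126

a_5 = 126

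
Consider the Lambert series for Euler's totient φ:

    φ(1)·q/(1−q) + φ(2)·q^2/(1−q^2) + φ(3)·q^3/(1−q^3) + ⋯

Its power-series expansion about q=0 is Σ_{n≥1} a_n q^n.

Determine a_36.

q^36  k|36↦φ(k): 1:1 2:1 3:2 4:2 6:2 9:6 12:4 18:6 36:12  a_36=36

a_36 = 36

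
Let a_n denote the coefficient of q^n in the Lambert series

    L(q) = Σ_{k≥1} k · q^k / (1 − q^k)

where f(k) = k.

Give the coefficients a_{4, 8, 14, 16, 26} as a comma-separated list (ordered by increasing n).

7, 15, 24, 31, 42

d|4:{1,2,4}  Σf=1+2+4=7
d|8:{1,2,4,8}  Σf=1+2+4+8=15
[q^14] f(14)=14,f(7)=7,f(2)=2,f(1)=1 ⇒ 24
q^16  k|16↦f(k): 1:1 2:2 4:4 8:8 16:16  a_16=31
[q^26] f(1)=1,f(2)=2,f(13)=13,f(26)=26 ⇒ 42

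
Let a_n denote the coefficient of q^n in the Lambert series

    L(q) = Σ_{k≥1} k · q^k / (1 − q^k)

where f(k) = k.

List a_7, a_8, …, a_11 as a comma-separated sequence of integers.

[q^7] f(1)=1,f(7)=7 ⇒ 8
n=8: 8·1 4·2 2·4 1·8  f→[8+4+2+1]=15
q^9  k|9↦f(k): 1:1 3:3 9:9  a_9=13
[q^10] f(10)=10,f(5)=5,f(2)=2,f(1)=1 ⇒ 18
n=11: 11·1 1·11  f→[11+1]=12

8, 15, 13, 18, 12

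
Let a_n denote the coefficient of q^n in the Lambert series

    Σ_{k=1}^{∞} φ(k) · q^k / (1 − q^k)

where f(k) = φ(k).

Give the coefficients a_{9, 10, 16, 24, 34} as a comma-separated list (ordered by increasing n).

[q^9] φ(1)=1,φ(3)=2,φ(9)=6 ⇒ 9
q^10  k|10↦φ(k): 10:4 5:4 2:1 1:1  a_10=10
[q^16] φ(16)=8,φ(8)=4,φ(4)=2,φ(2)=1,φ(1)=1 ⇒ 16
d|24:{24,12,8,6,4,3,2,1}  Σφ=8+4+4+2+2+2+1+1=24
q^34  k|34↦φ(k): 34:16 17:16 2:1 1:1  a_34=34

9, 10, 16, 24, 34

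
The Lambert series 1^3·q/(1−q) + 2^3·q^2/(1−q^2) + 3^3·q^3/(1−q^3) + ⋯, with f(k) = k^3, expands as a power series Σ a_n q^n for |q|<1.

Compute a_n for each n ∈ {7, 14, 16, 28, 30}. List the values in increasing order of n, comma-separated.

[q^7] f(1)=1,f(7)=343 ⇒ 344
q^14  k|14↦f(k): 1:1 2:8 7:343 14:2744  a_14=3096
d|16:{1,2,4,8,16}  Σf=1+8+64+512+4096=4681
q^28  k|28↦f(k): 1:1 2:8 4:64 7:343 14:2744 28:21952  a_28=25112
d|30:{30,15,10,6,5,3,2,1}  Σf=27000+3375+1000+216+125+27+8+1=31752

344, 3096, 4681, 25112, 31752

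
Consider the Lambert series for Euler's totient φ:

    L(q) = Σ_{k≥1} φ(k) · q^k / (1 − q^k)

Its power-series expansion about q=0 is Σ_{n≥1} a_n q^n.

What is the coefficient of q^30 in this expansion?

q^30  k|30↦φ(k): 30:8 15:8 10:4 6:2 5:4 3:2 2:1 1:1  a_30=30

a_30 = 30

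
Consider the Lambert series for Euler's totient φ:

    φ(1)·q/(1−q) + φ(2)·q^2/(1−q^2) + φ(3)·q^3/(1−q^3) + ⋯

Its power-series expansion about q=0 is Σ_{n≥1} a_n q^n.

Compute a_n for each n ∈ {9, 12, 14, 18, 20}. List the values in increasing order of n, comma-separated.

d|9:{9,3,1}  Σφ=6+2+1=9
d|12:{12,6,4,3,2,1}  Σφ=4+2+2+2+1+1=12
q^14  k|14↦φ(k): 14:6 7:6 2:1 1:1  a_14=14
q^18  k|18↦φ(k): 18:6 9:6 6:2 3:2 2:1 1:1  a_18=18
[q^20] φ(1)=1,φ(2)=1,φ(4)=2,φ(5)=4,φ(10)=4,φ(20)=8 ⇒ 20

9, 12, 14, 18, 20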